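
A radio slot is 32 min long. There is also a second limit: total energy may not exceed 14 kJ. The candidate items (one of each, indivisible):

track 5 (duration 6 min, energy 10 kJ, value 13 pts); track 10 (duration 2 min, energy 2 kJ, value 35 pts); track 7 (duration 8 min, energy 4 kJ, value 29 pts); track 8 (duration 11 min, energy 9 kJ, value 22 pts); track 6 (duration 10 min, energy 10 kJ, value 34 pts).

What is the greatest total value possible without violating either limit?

Feasible sets respecting both limits:
- track 10+track 6: duration 12, energy 12, value 69
- track 10+track 7: duration 10, energy 6, value 64
- track 7+track 6: duration 18, energy 14, value 63
Best: 69 pts.

69 pts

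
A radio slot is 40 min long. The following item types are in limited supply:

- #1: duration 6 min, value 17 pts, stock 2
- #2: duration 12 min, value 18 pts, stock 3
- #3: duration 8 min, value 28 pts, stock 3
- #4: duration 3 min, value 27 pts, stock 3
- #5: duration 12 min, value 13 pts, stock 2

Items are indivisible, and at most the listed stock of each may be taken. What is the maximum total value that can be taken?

Top feasible selections:
- 1×#1 + 3×#3 + 3×#4: duration 39, value 182
- 2×#1 + 2×#3 + 3×#4: duration 37, value 171
- 3×#3 + 3×#4: duration 33, value 165
Best: 182 pts.

182 pts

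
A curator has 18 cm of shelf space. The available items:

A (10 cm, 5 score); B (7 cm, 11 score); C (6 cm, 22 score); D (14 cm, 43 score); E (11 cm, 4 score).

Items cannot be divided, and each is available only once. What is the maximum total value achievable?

This is a 0/1 knapsack; check combinations near the capacity.
- D: length 14, value 43
- B+C: length 7+6=13, value 11+22=33
- A+C: length 10+6=16, value 5+22=27
- C+E: length 6+11=17, value 22+4=26
- C: length 6, value 22
Best: 43 score.

43 score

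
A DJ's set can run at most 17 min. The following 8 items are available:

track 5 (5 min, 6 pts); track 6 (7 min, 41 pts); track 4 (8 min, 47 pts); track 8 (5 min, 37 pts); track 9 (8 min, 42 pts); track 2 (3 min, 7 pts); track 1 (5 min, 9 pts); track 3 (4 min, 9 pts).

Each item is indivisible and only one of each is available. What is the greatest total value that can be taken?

93 pts

This is a 0/1 knapsack; check combinations near the capacity.
- track 4+track 8+track 3: duration 8+5+4=17, value 47+37+9=93
- track 4+track 8+track 2: duration 8+5+3=16, value 47+37+7=91
- track 4+track 9: duration 8+8=16, value 47+42=89
Best: 93 pts.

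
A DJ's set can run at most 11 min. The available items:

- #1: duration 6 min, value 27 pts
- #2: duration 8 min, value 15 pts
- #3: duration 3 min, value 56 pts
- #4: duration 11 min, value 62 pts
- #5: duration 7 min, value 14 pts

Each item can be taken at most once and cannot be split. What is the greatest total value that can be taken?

This is a 0/1 knapsack; check combinations near the capacity.
- #1+#3: duration 6+3=9, value 27+56=83
- #2+#3: duration 8+3=11, value 15+56=71
- #3+#5: duration 3+7=10, value 56+14=70
Best: 83 pts.

83 pts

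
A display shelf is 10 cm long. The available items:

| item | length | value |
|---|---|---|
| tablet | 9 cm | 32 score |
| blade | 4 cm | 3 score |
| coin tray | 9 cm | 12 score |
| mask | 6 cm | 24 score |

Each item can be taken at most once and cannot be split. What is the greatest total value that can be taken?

32 score

This is a 0/1 knapsack; check combinations near the capacity.
- tablet: length 9, value 32
- blade+mask: length 4+6=10, value 3+24=27
- mask: length 6, value 24
Best: 32 score.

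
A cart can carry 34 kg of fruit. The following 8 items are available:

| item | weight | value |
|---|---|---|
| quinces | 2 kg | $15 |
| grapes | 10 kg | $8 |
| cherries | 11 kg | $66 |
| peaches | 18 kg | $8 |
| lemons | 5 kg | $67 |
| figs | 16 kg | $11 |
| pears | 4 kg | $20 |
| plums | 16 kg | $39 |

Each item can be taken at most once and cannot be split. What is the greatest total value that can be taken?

This is a 0/1 knapsack; check combinations near the capacity.
- quinces+cherries+lemons+plums: weight 2+11+5+16=34, value 15+66+67+39=187
- quinces+grapes+cherries+lemons+pears: weight 2+10+11+5+4=32, value 15+8+66+67+20=176
- cherries+lemons+plums: weight 11+5+16=32, value 66+67+39=172
- quinces+cherries+lemons+pears: weight 2+11+5+4=22, value 15+66+67+20=168
Best: $187.

$187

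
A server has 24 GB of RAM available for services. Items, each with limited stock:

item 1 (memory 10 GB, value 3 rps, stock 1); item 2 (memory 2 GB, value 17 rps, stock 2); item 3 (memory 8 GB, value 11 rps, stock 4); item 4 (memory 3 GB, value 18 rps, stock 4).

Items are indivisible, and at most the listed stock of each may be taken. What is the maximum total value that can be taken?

117 rps

Top feasible selections:
- 2×item 2 + 1×item 3 + 4×item 4: memory 24, value 117
- 2×item 2 + 4×item 4: memory 16, value 106
Best: 117 rps.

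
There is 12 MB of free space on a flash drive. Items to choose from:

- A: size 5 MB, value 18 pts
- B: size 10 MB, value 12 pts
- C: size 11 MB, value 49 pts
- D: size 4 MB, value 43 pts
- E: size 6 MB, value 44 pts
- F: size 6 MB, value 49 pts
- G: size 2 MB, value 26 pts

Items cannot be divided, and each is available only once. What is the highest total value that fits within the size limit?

Check high-value combinations within 12 MB:
- D+F+G: size 4+6+2=12, value 43+49+26=118
- D+E+G: size 4+6+2=12, value 43+44+26=113
- E+F: size 6+6=12, value 44+49=93
Best: 118 pts.

118 pts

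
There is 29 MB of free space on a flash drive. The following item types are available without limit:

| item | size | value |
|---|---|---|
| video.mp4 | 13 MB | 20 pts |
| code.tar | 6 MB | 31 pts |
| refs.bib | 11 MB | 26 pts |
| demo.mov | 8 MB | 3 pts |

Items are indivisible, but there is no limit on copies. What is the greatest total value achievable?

Best value-per-unit is code.tar at 31/6, and filling with it alone uses size 4×6=24. No mix of the others beats 4×31 = 124.

124 pts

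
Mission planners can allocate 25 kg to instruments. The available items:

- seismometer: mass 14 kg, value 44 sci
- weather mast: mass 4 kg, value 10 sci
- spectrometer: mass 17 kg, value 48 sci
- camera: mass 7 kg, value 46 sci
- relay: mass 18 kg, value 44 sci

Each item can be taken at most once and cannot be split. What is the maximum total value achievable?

100 sci

Check high-value combinations within 25 kg:
- seismometer+weather mast+camera: mass 14+4+7=25, value 44+10+46=100
- spectrometer+camera: mass 17+7=24, value 48+46=94
- seismometer+camera: mass 14+7=21, value 44+46=90
Best: 100 sci.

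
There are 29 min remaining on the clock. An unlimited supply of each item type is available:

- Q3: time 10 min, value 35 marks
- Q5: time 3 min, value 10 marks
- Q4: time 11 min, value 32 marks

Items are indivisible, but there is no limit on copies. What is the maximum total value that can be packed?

100 marks

Best value-per-unit is Q3 at 35/10; filling with it alone gives 2×35 = 70.
Optimal mix: 2×Q3 + 3×Q5 → time 29, value 100.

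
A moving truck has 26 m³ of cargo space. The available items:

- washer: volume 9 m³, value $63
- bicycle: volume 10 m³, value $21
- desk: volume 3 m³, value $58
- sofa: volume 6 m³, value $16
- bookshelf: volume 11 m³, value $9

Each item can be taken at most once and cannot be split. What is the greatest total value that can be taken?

$142

Check high-value combinations within 26 m³:
- washer+bicycle+desk: volume 9+10+3=22, value 63+21+58=142
- washer+desk+sofa: volume 9+3+6=18, value 63+58+16=137
- washer+desk+bookshelf: volume 9+3+11=23, value 63+58+9=130
Best: $142.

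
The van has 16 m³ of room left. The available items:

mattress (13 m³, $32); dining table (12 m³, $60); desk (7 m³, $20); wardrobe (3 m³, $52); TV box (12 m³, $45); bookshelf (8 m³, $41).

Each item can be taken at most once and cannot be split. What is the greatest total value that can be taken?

Check high-value combinations within 16 m³:
- dining table+wardrobe: volume 12+3=15, value 60+52=112
- wardrobe+TV box: volume 3+12=15, value 52+45=97
- wardrobe+bookshelf: volume 3+8=11, value 52+41=93
- mattress+wardrobe: volume 13+3=16, value 32+52=84
- desk+wardrobe: volume 7+3=10, value 20+52=72
Best: $112.

$112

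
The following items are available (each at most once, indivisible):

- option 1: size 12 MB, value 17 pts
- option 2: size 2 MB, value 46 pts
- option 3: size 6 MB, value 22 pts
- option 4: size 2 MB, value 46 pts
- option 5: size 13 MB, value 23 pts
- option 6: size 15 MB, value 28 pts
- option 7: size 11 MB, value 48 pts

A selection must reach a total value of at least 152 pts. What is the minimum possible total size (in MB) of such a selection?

Subsets with value ≥ 152, sorted by total size:
- option 2+option 3+option 4+option 7: size 21, value 162
- option 1+option 2+option 4+option 7: size 27, value 157
- option 2+option 4+option 5+option 7: size 28, value 163
Minimum size: 21 MB.

21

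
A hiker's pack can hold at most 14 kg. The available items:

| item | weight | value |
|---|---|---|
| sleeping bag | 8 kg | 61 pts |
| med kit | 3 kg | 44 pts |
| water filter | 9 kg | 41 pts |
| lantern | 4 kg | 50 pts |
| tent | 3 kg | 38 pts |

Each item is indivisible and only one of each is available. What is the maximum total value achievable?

Check high-value combinations within 14 kg:
- sleeping bag+med kit+tent: weight 8+3+3=14, value 61+44+38=143
- med kit+lantern+tent: weight 3+4+3=10, value 44+50+38=132
- sleeping bag+lantern: weight 8+4=12, value 61+50=111
- sleeping bag+med kit: weight 8+3=11, value 61+44=105
Best: 143 pts.

143 pts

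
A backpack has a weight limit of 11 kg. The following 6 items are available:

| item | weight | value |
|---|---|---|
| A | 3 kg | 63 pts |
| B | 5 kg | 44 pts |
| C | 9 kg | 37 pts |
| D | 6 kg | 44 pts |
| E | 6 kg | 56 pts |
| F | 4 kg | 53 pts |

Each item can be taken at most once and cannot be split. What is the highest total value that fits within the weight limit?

Check high-value combinations within 11 kg:
- A+E: weight 3+6=9, value 63+56=119
- A+F: weight 3+4=7, value 63+53=116
- E+F: weight 6+4=10, value 56+53=109
- A+B: weight 3+5=8, value 63+44=107
Best: 119 pts.

119 pts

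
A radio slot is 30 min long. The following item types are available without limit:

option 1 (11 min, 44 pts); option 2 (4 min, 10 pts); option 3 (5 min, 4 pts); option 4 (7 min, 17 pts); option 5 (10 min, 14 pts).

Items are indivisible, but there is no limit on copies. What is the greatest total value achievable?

Best value-per-unit is option 1 at 44/11; filling with it alone gives 2×44 = 88.
Optimal mix: 2×option 1 + 2×option 2 → duration 30, value 108.

108 pts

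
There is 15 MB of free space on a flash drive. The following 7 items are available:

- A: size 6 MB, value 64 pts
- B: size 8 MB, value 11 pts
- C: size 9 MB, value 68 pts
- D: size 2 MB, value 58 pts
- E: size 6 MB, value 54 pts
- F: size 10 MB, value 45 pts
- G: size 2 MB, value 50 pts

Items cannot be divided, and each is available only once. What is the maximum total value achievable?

176 pts

Check high-value combinations within 15 MB:
- C+D+G: size 9+2+2=13, value 68+58+50=176
- A+D+E: size 6+2+6=14, value 64+58+54=176
- A+D+G: size 6+2+2=10, value 64+58+50=172
- A+E+G: size 6+6+2=14, value 64+54+50=168
- D+E+G: size 2+6+2=10, value 58+54+50=162
Best: 176 pts.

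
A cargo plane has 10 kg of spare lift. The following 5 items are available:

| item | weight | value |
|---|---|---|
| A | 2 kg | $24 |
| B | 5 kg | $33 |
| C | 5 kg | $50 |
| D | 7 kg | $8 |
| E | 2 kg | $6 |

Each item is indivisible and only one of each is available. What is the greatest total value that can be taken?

This is a 0/1 knapsack; check combinations near the capacity.
- B+C: weight 5+5=10, value 33+50=83
- A+C+E: weight 2+5+2=9, value 24+50+6=80
- A+C: weight 2+5=7, value 24+50=74
Best: $83.

$83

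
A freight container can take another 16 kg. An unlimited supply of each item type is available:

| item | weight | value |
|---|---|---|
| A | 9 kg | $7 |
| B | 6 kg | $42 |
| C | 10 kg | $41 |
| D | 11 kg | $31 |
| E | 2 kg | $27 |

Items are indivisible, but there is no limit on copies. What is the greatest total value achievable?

$216

Best value-per-unit is E at 27/2, and filling with it alone uses weight 8×2=16. No mix of the others beats 8×27 = 216.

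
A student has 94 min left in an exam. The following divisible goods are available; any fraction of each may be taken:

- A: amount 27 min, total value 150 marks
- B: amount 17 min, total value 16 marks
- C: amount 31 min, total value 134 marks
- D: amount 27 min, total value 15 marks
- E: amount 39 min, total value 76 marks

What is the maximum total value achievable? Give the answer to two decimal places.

354.15

Take in order of value per unit:
- A (150/27 per unit): all 27 → value 150, running total 150.00
- C (134/31 per unit): all 31 → value 134, running total 284.00
- E (76/39 per unit): 36 of 39 → value 36×76/39 = 70.1538, running total 354.15
Total 354.15.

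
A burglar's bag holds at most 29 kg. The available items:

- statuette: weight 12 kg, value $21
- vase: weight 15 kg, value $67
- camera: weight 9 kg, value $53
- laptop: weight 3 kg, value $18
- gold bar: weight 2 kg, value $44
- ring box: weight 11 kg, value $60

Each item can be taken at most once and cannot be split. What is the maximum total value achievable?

$182

Check high-value combinations within 29 kg:
- vase+camera+laptop+gold bar: weight 15+9+3+2=29, value 67+53+18+44=182
- camera+laptop+gold bar+ring box: weight 9+3+2+11=25, value 53+18+44+60=175
- vase+gold bar+ring box: weight 15+2+11=28, value 67+44+60=171
- vase+camera+gold bar: weight 15+9+2=26, value 67+53+44=164
- camera+gold bar+ring box: weight 9+2+11=22, value 53+44+60=157
Best: $182.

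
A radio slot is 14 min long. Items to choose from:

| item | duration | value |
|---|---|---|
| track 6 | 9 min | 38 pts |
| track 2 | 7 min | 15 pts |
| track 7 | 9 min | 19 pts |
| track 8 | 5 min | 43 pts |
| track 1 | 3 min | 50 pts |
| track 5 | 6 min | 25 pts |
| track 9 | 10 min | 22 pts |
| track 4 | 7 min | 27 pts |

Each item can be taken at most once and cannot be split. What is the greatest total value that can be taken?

Check high-value combinations within 14 min:
- track 8+track 1+track 5: duration 5+3+6=14, value 43+50+25=118
- track 8+track 1: duration 5+3=8, value 43+50=93
- track 6+track 1: duration 9+3=12, value 38+50=88
- track 6+track 8: duration 9+5=14, value 38+43=81
Best: 118 pts.

118 pts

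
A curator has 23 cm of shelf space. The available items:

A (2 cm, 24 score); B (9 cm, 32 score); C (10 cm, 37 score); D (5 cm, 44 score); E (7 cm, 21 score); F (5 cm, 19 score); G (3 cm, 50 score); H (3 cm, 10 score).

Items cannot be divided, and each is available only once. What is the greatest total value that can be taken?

165 score

Check high-value combinations within 23 cm:
- A+C+D+G+H: length 2+10+5+3+3=23, value 24+37+44+50+10=165
- A+B+D+G+H: length 2+9+5+3+3=22, value 24+32+44+50+10=160
- A+D+E+F+G: length 2+5+7+5+3=22, value 24+44+21+19+50=158
- A+C+D+G: length 2+10+5+3=20, value 24+37+44+50=155
Best: 165 score.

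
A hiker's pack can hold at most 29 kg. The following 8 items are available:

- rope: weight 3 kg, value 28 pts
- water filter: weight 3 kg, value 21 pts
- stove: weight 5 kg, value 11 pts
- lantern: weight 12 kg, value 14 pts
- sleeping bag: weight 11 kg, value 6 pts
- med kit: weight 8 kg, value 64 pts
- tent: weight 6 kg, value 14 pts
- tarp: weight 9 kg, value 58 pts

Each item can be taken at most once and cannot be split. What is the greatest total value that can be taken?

185 pts

Check high-value combinations within 29 kg:
- rope+water filter+med kit+tent+tarp: weight 3+3+8+6+9=29, value 28+21+64+14+58=185
- rope+water filter+stove+med kit+tarp: weight 3+3+5+8+9=28, value 28+21+11+64+58=182
- rope+water filter+med kit+tarp: weight 3+3+8+9=23, value 28+21+64+58=171
Best: 185 pts.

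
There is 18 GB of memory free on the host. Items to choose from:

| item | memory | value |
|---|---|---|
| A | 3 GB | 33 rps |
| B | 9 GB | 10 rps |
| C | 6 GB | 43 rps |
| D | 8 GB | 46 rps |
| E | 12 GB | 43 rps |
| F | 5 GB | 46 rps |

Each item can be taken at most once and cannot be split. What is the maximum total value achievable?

125 rps

Check high-value combinations within 18 GB:
- A+D+F: memory 3+8+5=16, value 33+46+46=125
- A+C+F: memory 3+6+5=14, value 33+43+46=122
- A+C+D: memory 3+6+8=17, value 33+43+46=122
Best: 125 rps.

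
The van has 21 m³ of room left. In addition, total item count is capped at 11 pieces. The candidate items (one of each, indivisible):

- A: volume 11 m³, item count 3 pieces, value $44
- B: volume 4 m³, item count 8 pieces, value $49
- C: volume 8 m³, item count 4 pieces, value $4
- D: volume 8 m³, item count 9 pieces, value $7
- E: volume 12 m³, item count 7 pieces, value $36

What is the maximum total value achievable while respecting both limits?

Feasible sets respecting both limits:
- A+B: volume 15, item count 11, value 93
- B: volume 4, item count 8, value 49
- A+C: volume 19, item count 7, value 48
- A: volume 11, item count 3, value 44
Best: $93.

$93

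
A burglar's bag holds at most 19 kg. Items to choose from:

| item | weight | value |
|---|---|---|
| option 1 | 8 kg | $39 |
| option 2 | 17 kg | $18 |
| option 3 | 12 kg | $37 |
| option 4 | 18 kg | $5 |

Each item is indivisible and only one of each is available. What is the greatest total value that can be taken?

$39

Check high-value combinations within 19 kg:
- option 1: weight 8, value 39
- option 3: weight 12, value 37
- option 2: weight 17, value 18
- option 4: weight 18, value 5
Best: $39.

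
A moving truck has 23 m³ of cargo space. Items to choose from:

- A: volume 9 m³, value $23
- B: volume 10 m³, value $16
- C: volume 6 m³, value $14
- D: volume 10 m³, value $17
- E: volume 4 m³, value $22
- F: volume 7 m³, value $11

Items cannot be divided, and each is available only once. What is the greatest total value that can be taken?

Check high-value combinations within 23 m³:
- A+D+E: volume 9+10+4=23, value 23+17+22=62
- A+B+E: volume 9+10+4=23, value 23+16+22=61
- A+C+E: volume 9+6+4=19, value 23+14+22=59
Best: $62.

$62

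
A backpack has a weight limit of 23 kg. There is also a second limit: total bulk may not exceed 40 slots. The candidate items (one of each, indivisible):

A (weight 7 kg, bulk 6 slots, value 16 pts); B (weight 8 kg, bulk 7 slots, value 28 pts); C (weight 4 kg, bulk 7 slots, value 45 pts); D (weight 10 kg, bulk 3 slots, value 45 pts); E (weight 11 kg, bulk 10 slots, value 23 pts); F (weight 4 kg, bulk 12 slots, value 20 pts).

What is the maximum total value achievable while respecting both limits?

118 pts

Feasible sets respecting both limits:
- B+C+D: weight 22, bulk 17, value 118
- C+D+F: weight 18, bulk 22, value 110
- A+B+C+F: weight 23, bulk 32, value 109
- A+C+D: weight 21, bulk 16, value 106
Best: 118 pts.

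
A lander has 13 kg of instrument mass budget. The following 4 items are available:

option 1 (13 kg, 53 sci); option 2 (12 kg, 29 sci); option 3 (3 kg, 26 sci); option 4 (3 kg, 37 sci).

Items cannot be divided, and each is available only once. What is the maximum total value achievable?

Check high-value combinations within 13 kg:
- option 3+option 4: mass 3+3=6, value 26+37=63
- option 1: mass 13, value 53
- option 4: mass 3, value 37
- option 2: mass 12, value 29
- option 3: mass 3, value 26
Best: 63 sci.

63 sci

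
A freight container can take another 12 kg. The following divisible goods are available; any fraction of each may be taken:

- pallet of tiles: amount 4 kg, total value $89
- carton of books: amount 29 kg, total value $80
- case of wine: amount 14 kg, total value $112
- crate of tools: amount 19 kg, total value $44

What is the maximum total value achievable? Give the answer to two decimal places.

153.00

Take in order of value per unit:
- pallet of tiles (89/4 per unit): all 4 → value 89, running total 89.00
- case of wine (112/14 per unit): 8 of 14 → value 8×112/14 = 64.0000, running total 153.00
Total 153.00.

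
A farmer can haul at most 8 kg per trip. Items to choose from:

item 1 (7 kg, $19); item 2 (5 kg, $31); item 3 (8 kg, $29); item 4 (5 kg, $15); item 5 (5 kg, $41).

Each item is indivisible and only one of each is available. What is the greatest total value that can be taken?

$41

Check high-value combinations within 8 kg:
- item 5: weight 5, value 41
- item 2: weight 5, value 31
- item 3: weight 8, value 29
- item 1: weight 7, value 19
- item 4: weight 5, value 15
Best: $41.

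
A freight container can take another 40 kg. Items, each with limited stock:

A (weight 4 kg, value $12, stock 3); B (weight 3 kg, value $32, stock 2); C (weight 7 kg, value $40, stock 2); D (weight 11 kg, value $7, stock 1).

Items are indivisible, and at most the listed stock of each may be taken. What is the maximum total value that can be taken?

Top feasible selections:
- 3×A + 2×B + 2×C: weight 32, value 180
- 2×A + 2×B + 2×C + 1×D: weight 39, value 175
- 2×A + 2×B + 2×C: weight 28, value 168
- 1×A + 2×B + 2×C + 1×D: weight 35, value 163
Best: $180.

$180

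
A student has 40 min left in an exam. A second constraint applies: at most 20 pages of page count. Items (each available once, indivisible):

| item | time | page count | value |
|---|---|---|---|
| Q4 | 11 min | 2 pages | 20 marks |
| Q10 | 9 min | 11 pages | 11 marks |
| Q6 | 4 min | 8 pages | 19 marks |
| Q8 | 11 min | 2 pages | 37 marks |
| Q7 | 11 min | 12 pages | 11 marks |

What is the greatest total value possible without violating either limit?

76 marks

Feasible sets respecting both limits:
- Q4+Q6+Q8: time 26, page count 12, value 76
- Q4+Q10+Q8: time 31, page count 15, value 68
- Q4+Q8+Q7: time 33, page count 16, value 68
Best: 76 marks.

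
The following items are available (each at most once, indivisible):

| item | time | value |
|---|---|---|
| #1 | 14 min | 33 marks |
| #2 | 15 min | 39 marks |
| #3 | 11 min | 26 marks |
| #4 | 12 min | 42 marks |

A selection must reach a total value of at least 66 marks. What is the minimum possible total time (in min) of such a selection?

23

Subsets with value ≥ 66, sorted by total time:
- #3+#4: time 23, value 68
- #1+#4: time 26, value 75
Minimum time: 23 min.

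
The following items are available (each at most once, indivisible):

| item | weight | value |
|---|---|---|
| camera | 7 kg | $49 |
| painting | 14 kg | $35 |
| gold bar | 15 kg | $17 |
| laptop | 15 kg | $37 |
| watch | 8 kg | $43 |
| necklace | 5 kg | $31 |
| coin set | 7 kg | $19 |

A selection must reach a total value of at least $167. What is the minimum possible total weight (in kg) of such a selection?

41

Subsets with value ≥ 167, sorted by total weight:
- camera+painting+watch+necklace+coin set: weight 41, value 177
- camera+laptop+watch+necklace+coin set: weight 42, value 179
- camera+painting+laptop+necklace+coin set: weight 48, value 171
- camera+painting+laptop+watch+necklace: weight 49, value 195
Minimum weight: 41 kg.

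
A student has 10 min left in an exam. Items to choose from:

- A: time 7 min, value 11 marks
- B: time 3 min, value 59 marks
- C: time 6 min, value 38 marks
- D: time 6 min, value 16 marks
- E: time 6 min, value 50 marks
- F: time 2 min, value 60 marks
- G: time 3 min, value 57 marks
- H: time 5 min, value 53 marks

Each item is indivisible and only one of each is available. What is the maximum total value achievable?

Check high-value combinations within 10 min:
- B+F+G: time 3+2+3=8, value 59+60+57=176
- B+F+H: time 3+2+5=10, value 59+60+53=172
- F+G+H: time 2+3+5=10, value 60+57+53=170
- B+F: time 3+2=5, value 59+60=119
Best: 176 marks.

176 marks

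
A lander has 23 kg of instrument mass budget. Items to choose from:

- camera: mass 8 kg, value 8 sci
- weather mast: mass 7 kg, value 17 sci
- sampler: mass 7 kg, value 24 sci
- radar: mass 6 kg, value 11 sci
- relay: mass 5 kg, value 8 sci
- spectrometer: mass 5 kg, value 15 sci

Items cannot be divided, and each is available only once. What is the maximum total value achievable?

58 sci

Check high-value combinations within 23 kg:
- sampler+radar+relay+spectrometer: mass 7+6+5+5=23, value 24+11+8+15=58
- weather mast+sampler+spectrometer: mass 7+7+5=19, value 17+24+15=56
- weather mast+sampler+radar: mass 7+7+6=20, value 17+24+11=52
- weather mast+radar+relay+spectrometer: mass 7+6+5+5=23, value 17+11+8+15=51
Best: 58 sci.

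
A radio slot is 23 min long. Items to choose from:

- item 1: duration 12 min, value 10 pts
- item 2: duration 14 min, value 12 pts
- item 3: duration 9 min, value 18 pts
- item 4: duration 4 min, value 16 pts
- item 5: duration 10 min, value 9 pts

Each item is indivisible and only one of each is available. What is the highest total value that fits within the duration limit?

Check high-value combinations within 23 min:
- item 3+item 4+item 5: duration 9+4+10=23, value 18+16+9=43
- item 3+item 4: duration 9+4=13, value 18+16=34
- item 2+item 3: duration 14+9=23, value 12+18=30
- item 2+item 4: duration 14+4=18, value 12+16=28
Best: 43 pts.

43 pts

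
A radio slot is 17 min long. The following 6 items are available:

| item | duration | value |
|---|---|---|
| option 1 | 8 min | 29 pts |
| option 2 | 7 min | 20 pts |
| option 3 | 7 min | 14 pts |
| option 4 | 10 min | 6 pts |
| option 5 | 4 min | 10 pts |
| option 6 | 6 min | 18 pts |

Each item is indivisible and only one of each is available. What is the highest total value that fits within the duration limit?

49 pts

Check high-value combinations within 17 min:
- option 1+option 2: duration 8+7=15, value 29+20=49
- option 2+option 5+option 6: duration 7+4+6=17, value 20+10+18=48
- option 1+option 6: duration 8+6=14, value 29+18=47
Best: 49 pts.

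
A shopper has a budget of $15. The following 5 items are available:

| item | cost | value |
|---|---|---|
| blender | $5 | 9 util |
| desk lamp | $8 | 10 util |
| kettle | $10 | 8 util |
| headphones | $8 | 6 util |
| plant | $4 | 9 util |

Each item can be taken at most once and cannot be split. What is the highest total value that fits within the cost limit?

Check high-value combinations within $15:
- desk lamp+plant: cost 8+4=12, value 10+9=19
- blender+desk lamp: cost 5+8=13, value 9+10=19
- blender+plant: cost 5+4=9, value 9+9=18
- kettle+plant: cost 10+4=14, value 8+9=17
- blender+kettle: cost 5+10=15, value 9+8=17
Best: 19 util.

19 util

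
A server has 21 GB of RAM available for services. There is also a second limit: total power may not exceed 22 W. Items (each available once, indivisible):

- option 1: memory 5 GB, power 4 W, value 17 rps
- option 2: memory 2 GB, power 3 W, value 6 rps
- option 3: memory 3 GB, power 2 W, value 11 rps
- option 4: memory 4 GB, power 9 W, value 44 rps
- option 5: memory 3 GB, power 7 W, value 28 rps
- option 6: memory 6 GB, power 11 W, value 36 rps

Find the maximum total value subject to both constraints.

100 rps

Feasible sets respecting both limits:
- option 1+option 3+option 4+option 5: memory 15, power 22, value 100
- option 3+option 4+option 6: memory 13, power 22, value 91
- option 1+option 4+option 5: memory 12, power 20, value 89
- option 2+option 3+option 4+option 5: memory 12, power 21, value 89
Best: 100 rps.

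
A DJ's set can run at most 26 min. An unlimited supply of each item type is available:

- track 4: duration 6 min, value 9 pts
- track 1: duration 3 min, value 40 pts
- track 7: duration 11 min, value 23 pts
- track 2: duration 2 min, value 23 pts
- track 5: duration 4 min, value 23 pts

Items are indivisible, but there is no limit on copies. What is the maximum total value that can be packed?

Best value-per-unit is track 1 at 40/3; filling with it alone gives 8×40 = 320.
Optimal mix: 8×track 1 + 1×track 2 → duration 26, value 343.

343 pts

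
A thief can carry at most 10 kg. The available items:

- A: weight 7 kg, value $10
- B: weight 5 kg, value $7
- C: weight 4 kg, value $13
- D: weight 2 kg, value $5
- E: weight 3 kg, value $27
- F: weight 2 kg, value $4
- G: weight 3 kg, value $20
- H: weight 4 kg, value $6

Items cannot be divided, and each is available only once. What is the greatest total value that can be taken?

This is a 0/1 knapsack; check combinations near the capacity.
- C+E+G: weight 4+3+3=10, value 13+27+20=60
- D+E+F+G: weight 2+3+2+3=10, value 5+27+4+20=56
- E+G+H: weight 3+3+4=10, value 27+20+6=53
Best: $60.

$60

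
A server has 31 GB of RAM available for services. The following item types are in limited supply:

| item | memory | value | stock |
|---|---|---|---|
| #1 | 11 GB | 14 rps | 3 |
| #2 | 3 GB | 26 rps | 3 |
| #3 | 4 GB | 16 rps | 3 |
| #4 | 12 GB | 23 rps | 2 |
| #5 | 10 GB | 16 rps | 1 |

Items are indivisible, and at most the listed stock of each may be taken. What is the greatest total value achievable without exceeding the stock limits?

Top feasible selections:
- 3×#2 + 3×#3 + 1×#5: memory 31, value 142
- 3×#2 + 2×#3 + 1×#4: memory 29, value 133
- 3×#2 + 3×#3: memory 21, value 126
- 3×#2 + 2×#3 + 1×#5: memory 27, value 126
Best: 142 rps.

142 rps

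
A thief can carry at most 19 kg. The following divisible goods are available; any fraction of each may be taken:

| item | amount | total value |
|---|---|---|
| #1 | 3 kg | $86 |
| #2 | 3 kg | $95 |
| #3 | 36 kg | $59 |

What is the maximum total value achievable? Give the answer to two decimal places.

202.31

Take in order of value per unit:
- #2 (95/3 per unit): all 3 → value 95, running total 95.00
- #1 (86/3 per unit): all 3 → value 86, running total 181.00
- #3 (59/36 per unit): 13 of 36 → value 13×59/36 = 21.3056, running total 202.31
Total 202.31.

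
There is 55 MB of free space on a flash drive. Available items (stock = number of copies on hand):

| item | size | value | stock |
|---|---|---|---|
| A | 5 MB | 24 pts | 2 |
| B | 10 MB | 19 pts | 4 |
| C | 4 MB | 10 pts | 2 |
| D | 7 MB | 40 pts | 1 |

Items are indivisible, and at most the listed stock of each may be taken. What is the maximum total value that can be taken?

165 pts

Top feasible selections:
- 2×A + 3×B + 2×C + 1×D: size 55, value 165
- 2×A + 3×B + 1×C + 1×D: size 51, value 155
- 2×A + 2×B + 2×C + 1×D: size 45, value 146
Best: 165 pts.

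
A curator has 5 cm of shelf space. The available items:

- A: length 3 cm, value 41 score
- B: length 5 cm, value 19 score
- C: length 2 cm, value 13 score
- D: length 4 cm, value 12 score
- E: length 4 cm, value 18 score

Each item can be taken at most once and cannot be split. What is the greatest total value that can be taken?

54 score

This is a 0/1 knapsack; check combinations near the capacity.
- A+C: length 3+2=5, value 41+13=54
- A: length 3, value 41
- B: length 5, value 19
- E: length 4, value 18
- C: length 2, value 13
Best: 54 score.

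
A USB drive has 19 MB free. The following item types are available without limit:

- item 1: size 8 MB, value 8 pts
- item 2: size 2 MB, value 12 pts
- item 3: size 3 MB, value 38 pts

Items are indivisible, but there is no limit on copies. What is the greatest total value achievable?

Best value-per-unit is item 3 at 38/3, and filling with it alone uses size 6×3=18. No mix of the others beats 6×38 = 228.

228 pts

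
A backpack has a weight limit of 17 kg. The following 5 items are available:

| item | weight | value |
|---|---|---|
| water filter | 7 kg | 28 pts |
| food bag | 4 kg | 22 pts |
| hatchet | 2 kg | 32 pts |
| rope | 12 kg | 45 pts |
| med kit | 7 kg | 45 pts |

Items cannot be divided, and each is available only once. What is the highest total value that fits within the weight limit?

Check high-value combinations within 17 kg:
- water filter+hatchet+med kit: weight 7+2+7=16, value 28+32+45=105
- food bag+hatchet+med kit: weight 4+2+7=13, value 22+32+45=99
- water filter+food bag+hatchet: weight 7+4+2=13, value 28+22+32=82
- hatchet+med kit: weight 2+7=9, value 32+45=77
- hatchet+rope: weight 2+12=14, value 32+45=77
Best: 105 pts.

105 pts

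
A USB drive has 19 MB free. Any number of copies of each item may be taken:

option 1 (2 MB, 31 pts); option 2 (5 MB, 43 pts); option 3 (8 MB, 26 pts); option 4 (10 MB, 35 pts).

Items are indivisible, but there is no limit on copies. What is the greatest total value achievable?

Best value-per-unit is option 1 at 31/2, and filling with it alone uses size 9×2=18. No mix of the others beats 9×31 = 279.

279 pts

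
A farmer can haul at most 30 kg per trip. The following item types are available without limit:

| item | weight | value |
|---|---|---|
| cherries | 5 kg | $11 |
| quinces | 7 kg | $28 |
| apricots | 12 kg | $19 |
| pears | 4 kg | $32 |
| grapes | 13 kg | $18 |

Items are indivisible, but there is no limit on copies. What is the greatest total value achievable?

Best value-per-unit is pears at 32/4, and filling with it alone uses weight 7×4=28. No mix of the others beats 7×32 = 224.

$224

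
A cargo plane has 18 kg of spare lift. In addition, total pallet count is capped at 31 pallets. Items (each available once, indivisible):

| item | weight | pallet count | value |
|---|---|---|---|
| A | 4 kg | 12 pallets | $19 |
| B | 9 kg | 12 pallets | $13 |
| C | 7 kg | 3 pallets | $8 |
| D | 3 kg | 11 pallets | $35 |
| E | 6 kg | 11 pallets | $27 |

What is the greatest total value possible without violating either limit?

$70

Feasible sets respecting both limits:
- C+D+E: weight 16, pallet count 25, value 70
- A+C+D: weight 14, pallet count 26, value 62
- D+E: weight 9, pallet count 22, value 62
Best: $70.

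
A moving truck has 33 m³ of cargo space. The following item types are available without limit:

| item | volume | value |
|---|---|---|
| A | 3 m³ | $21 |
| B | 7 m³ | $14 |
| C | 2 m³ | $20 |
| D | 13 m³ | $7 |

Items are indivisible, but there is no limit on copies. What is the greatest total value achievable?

$321

Best value-per-unit is C at 20/2; filling with it alone gives 16×20 = 320.
Optimal mix: 1×A + 15×C → volume 33, value 321.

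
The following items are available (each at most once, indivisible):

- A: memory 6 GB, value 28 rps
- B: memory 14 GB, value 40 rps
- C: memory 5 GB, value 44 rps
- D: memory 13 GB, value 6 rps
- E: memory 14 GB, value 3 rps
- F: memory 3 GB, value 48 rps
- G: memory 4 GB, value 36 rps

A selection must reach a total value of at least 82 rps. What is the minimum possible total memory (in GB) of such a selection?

Subsets with value ≥ 82, sorted by total memory:
- F+G: memory 7, value 84
- C+F: memory 8, value 92
- C+F+G: memory 12, value 128
- A+F+G: memory 13, value 112
Minimum memory: 7 GB.

7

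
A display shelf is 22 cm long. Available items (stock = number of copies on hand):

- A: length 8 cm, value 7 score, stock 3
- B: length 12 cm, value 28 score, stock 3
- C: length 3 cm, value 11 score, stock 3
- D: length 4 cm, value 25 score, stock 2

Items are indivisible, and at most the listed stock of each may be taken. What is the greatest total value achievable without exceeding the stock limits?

Top feasible selections:
- 3×C + 2×D: length 17, value 83
- 1×A + 2×C + 2×D: length 22, value 79
- 1×B + 2×D: length 20, value 78
- 1×B + 2×C + 1×D: length 22, value 75
Best: 83 score.

83 score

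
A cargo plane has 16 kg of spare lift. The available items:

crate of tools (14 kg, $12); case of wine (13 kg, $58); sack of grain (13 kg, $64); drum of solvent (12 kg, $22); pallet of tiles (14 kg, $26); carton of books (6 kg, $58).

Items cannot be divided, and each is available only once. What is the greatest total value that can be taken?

Check high-value combinations within 16 kg:
- sack of grain: weight 13, value 64
- carton of books: weight 6, value 58
- case of wine: weight 13, value 58
Best: $64.

$64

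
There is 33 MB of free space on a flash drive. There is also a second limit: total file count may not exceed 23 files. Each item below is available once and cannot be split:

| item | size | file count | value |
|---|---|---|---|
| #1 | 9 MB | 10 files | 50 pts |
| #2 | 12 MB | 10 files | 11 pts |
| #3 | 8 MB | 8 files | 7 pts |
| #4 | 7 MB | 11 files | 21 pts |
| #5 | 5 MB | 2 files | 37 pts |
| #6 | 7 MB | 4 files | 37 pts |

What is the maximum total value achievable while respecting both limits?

Feasible sets respecting both limits:
- #1+#5+#6: size 21, file count 16, value 124
- #1+#4+#5: size 21, file count 23, value 108
- #1+#2+#5: size 26, file count 22, value 98
Best: 124 pts.

124 pts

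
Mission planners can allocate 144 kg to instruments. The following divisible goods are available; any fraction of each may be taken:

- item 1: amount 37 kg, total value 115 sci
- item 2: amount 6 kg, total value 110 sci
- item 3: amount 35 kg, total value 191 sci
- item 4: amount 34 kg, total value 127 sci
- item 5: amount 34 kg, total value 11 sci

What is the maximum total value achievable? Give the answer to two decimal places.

Take in order of value per unit:
- item 2 (110/6 per unit): all 6 → value 110, running total 110.00
- item 3 (191/35 per unit): all 35 → value 191, running total 301.00
- item 4 (127/34 per unit): all 34 → value 127, running total 428.00
- item 1 (115/37 per unit): all 37 → value 115, running total 543.00
- item 5 (11/34 per unit): 32 of 34 → value 32×11/34 = 10.3529, running total 553.35
Total 553.35.

553.35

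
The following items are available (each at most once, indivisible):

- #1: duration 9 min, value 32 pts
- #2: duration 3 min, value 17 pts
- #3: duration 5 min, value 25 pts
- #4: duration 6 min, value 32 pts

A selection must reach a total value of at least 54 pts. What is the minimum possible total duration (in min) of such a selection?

11

Subsets with value ≥ 54, sorted by total duration:
- #3+#4: duration 11, value 57
- #2+#3+#4: duration 14, value 74
Minimum duration: 11 min.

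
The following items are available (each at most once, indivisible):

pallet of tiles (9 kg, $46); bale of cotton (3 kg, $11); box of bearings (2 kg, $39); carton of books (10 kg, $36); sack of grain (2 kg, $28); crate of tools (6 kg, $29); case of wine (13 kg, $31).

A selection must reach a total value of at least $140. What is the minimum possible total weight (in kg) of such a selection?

19

Subsets with value ≥ 140, sorted by total weight:
- pallet of tiles+box of bearings+sack of grain+crate of tools: weight 19, value 142
- pallet of tiles+bale of cotton+box of bearings+sack of grain+crate of tools: weight 22, value 153
- pallet of tiles+box of bearings+carton of books+sack of grain: weight 23, value 149
Minimum weight: 19 kg.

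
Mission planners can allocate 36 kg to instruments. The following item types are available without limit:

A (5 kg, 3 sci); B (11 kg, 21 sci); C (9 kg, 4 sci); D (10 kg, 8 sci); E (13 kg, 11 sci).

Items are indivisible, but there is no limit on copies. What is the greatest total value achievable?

63 sci

Best value-per-unit is B at 21/11, and filling with it alone uses mass 3×11=33. No mix of the others beats 3×21 = 63.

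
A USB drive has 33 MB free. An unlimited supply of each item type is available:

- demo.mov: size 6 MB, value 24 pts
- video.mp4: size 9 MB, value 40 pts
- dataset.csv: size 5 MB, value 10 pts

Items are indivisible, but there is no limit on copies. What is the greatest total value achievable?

Best value-per-unit is video.mp4 at 40/9; filling with it alone gives 3×40 = 120.
Optimal mix: 1×demo.mov + 3×video.mp4 → size 33, value 144.

144 pts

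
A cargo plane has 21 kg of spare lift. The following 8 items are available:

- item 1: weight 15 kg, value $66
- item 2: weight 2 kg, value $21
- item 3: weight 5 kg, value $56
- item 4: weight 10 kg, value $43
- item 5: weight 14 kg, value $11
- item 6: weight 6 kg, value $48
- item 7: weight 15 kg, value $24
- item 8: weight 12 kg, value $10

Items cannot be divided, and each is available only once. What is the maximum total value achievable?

$147

Check high-value combinations within 21 kg:
- item 3+item 4+item 6: weight 5+10+6=21, value 56+43+48=147
- item 2+item 3+item 6: weight 2+5+6=13, value 21+56+48=125
- item 1+item 3: weight 15+5=20, value 66+56=122
- item 2+item 3+item 4: weight 2+5+10=17, value 21+56+43=120
- item 1+item 6: weight 15+6=21, value 66+48=114
Best: $147.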